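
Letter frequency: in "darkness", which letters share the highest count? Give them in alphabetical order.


Word: "darkness"
Letter counts:
  'a': 1
  'd': 1
  'e': 1
  'k': 1
  'n': 1
  'r': 1
  's': 2
Maximum count = 2
Most frequent = 's' (2 times each)


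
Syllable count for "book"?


Word: "book"
Syllable breakdown: book
Counting: 1 part
= 1 syllable


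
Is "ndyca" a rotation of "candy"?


Word: "candy", Candidate: "ndyca"
Method: check if candidate is substring of word+word
"candycandy" contains "ndyca"? Yes
Is rotation = Yes


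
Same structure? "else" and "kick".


Pattern of "else": [0, 1, 2, 0]
Pattern of "kick": [0, 1, 2, 0]
Patterns match
Same pattern = Yes


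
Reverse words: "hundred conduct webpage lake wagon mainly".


Original: "hundred conduct webpage lake wagon mainly"
Words (1..n): hundred | conduct | webpage | lake | wagon | mainly
Reversed (n..1): mainly | wagon | lake | webpage | conduct | hundred
Result = "mainly wagon lake webpage conduct hundred"


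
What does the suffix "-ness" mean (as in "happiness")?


Suffix: -ness
As in: happiness -> happy + -ness, with a spelling change
Meaning = state of being


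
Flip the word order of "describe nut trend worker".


Original: "describe nut trend worker"
Words (1..n): describe | nut | trend | worker
Reversed (n..1): worker | trend | nut | describe
Result = "worker trend nut describe"


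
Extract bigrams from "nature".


Word: "nature" (length 6)
Number of bigrams = 6 - 2 + 1 = 5
  Position 0: "na"
  Position 1: "at"
  Position 2: "tu"
  Position 3: "ur"
  Position 4: "re"
Bigrams = "na", "at", "tu", "ur", "re"


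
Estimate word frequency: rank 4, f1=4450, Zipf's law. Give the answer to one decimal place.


Zipf's law: f(r) = f(1) / r
f(1) = 4450
f(4) = 4450 / 4
= 1112.5 occurrences


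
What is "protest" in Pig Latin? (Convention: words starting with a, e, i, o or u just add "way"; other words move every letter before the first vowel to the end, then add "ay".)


Word: "protest"
Starts with consonant(s) → move to end, add 'ay'
Consonant cluster: "pr"
Pig Latin = "otestpray"


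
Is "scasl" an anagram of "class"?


Word 1: "class" → sorted: aclss
Word 2: "scasl" → sorted: aclss
Same letters? aclss == aclss
Anagram = Yes


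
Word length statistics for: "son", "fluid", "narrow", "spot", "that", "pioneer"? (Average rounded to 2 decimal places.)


Lengths: "son"=3, "fluid"=5, "narrow"=6, "spot"=4, "that"=4, "pioneer"=7
Sum = 29, Count = 6
Average = 29/6 = 4.83
= avg=4.83, min=3, max=7


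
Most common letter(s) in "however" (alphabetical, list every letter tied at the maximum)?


Word: "however"
Letter counts:
  'e': 2
  'h': 1
  'o': 1
  'r': 1
  'v': 1
  'w': 1
Maximum count = 2
Most frequent = 'e' (2 times each)


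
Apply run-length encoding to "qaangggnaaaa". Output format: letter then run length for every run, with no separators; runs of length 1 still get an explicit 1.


String: "qaangggnaaaa"
Scanning for consecutive runs:
  'q' x 1
  'a' x 2
  'n' x 1
  'g' x 3
  'n' x 1
  'a' x 4
RLE = "q1a2n1g3n1a4"


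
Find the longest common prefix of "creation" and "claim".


Word 1: "creation"
Word 2: "claim"
Comparing from start:
  Pos 0: 'c' == 'c'
  Pos 1: 'r' != 'l' (stop)
LCP = "c" (length 1)


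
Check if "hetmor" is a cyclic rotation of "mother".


Word: "mother", Candidate: "hetmor"
Method: check if candidate is substring of word+word
"mothermother" contains "hetmor"? No
Is rotation = No


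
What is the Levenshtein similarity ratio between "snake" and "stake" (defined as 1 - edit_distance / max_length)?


Word 1: "snake" (length 5)
Word 2: "stake" (length 5)
One optimal edit sequence:
  1. keep 's'
  2. substitute 'n' -> 't'  (+1)
  3. keep 'a'
  4. keep 'k'
  5. keep 'e'
Edit distance = 1
Max length = max(5, 5) = 5
Similarity = 1 - 1/5
= 0.8000


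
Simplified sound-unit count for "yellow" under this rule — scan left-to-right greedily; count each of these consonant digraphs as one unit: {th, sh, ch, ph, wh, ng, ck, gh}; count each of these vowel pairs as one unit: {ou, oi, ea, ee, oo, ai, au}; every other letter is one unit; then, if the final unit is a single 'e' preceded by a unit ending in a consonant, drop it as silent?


Word: "yellow" (6 letters)
Left-to-right scan:
  [1] 'y' (letter)
  [2] 'e' (letter)
  [3] 'l' (letter)
  [4] 'l' (letter)
  [5] 'o' (letter)
  [6] 'w' (letter)
Units from scan: 6
Sound units = 6 units


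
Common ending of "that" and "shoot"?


Word 1: "that"
Word 2: "shoot"
Comparing from end:
  Pos -1: 't' == 't'
  Pos -2: 'a' != 'o' (stop)
LCS = "t" (length 1)


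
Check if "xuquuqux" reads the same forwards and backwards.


Word: "xuquuqux"
Reversed: "xuquuqux"
Forward == Backward? xuquuqux == xuquuqux
Palindrome = Yes


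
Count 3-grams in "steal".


Word: "steal" (length 5)
Number of 3-grams = length - 3 + 1 = 5 - 3 + 1
= 3


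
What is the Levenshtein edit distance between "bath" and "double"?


Word 1: "bath" (length 4)
Word 2: "double" (length 6)
One optimal edit sequence (insert/delete/substitute each cost 1):
  1. insert 'd'  (+1)
  2. insert 'o'  (+1)
  3. substitute 'b' -> 'u'  (+1)
  4. substitute 'a' -> 'b'  (+1)
  5. substitute 't' -> 'l'  (+1)
  6. substitute 'h' -> 'e'  (+1)
Total edit operations: 6
Edit distance = 6


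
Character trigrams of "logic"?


Word: "logic" (length 5)
Number of trigrams = 5 - 3 + 1 = 3
  Position 0: "log"
  Position 1: "ogi"
  Position 2: "gic"
Trigrams = "log", "ogi", "gic"


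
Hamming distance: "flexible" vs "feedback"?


Comparing character by character (same length = 8):
  Pos 0: 'f' vs 'f' =
  Pos 1: 'l' vs 'e' !=
  Pos 2: 'e' vs 'e' =
  Pos 3: 'x' vs 'd' !=
  Pos 4: 'i' vs 'b' !=
  Pos 5: 'b' vs 'a' !=
  Pos 6: 'l' vs 'c' !=
  Pos 7: 'e' vs 'k' !=
Hamming distance = 6


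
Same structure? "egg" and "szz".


Pattern of "egg": [0, 1, 1]
Pattern of "szz": [0, 1, 1]
Patterns match
Same pattern = Yes


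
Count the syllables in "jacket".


Word: "jacket"
Syllable breakdown: jack · et
Counting: 2 parts
= 2 syllables


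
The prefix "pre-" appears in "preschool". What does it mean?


Prefix: pre-
Example: preschool = pre- + school
Meaning = before


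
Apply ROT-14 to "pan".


Word: "pan"
Shift: 14
Each letter → (letter + shift) mod 26:
  'p' (15) + 14 = 3 → 'd'
  'a' (0) + 14 = 14 → 'o'
  'n' (13) + 14 = 1 → 'b'
Result = "dob"


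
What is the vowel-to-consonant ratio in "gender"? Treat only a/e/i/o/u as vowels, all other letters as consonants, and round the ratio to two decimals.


Word: "gender"
Vowels (a,e,i,o,u): 2
Consonants: 4
Ratio = 2/4
= 0.50


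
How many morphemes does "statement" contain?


Word: "statement"
Morphemes: state | -ment
Each morpheme carries meaning
= 2 morphemes


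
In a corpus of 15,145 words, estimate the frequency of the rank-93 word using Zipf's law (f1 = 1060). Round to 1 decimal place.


Zipf's law: f(r) = f(1) / r
f(1) = 1060
f(93) = 1060 / 93
= 11.4 occurrences


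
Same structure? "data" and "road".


Pattern of "data": [0, 1, 2, 1]
Pattern of "road": [0, 1, 2, 3]
Patterns do not match
Same pattern = No


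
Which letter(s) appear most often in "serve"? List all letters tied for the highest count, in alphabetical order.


Word: "serve"
Letter counts:
  'e': 2
  'r': 1
  's': 1
  'v': 1
Maximum count = 2
Most frequent = 'e' (2 times each)


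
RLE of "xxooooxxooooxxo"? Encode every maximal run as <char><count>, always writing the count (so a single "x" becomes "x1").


String: "xxooooxxooooxxo"
Scanning for consecutive runs:
  'x' x 2
  'o' x 4
  'x' x 2
  'o' x 4
  'x' x 2
  'o' x 1
RLE = "x2o4x2o4x2o1"


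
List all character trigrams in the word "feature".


Word: "feature" (length 7)
Number of trigrams = 7 - 3 + 1 = 5
  Position 0: "fea"
  Position 1: "eat"
  Position 2: "atu"
  Position 3: "tur"
  Position 4: "ure"
Trigrams = "fea", "eat", "atu", "tur", "ure"


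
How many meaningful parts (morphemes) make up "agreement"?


Word: "agreement"
Morphemes: agree / -ment
Each morpheme carries meaning
= 2 morphemes


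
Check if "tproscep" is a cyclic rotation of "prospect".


Word: "prospect", Candidate: "tproscep"
Method: check if candidate is substring of word+word
"prospectprospect" contains "tproscep"? No
Is rotation = No


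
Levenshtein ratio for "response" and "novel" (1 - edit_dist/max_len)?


Word 1: "response" (length 8)
Word 2: "novel" (length 5)
One optimal edit sequence:
  1. delete 'r'  (+1)
  2. delete 'e'  (+1)
  3. delete 's'  (+1)
  4. substitute 'p' -> 'n'  (+1)
  5. keep 'o'
  6. substitute 'n' -> 'v'  (+1)
  7. substitute 's' -> 'e'  (+1)
  8. substitute 'e' -> 'l'  (+1)
Edit distance = 7
Max length = max(8, 5) = 8
Similarity = 1 - 7/8
= 0.1250


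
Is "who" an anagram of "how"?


Word 1: "how" → sorted: how
Word 2: "who" → sorted: how
Same letters? how == how
Anagram = Yes


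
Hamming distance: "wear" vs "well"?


Comparing character by character (same length = 4):
  Pos 0: 'w' vs 'w' =
  Pos 1: 'e' vs 'e' =
  Pos 2: 'a' vs 'l' !=
  Pos 3: 'r' vs 'l' !=
Hamming distance = 2


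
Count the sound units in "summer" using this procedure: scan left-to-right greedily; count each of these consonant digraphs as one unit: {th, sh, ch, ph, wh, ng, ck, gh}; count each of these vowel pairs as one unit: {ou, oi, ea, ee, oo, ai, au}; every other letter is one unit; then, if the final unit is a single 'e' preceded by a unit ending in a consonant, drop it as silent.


Word: "summer" (6 letters)
Left-to-right scan:
  (1) 's' (letter)
  (2) 'u' (letter)
  (3) 'm' (letter)
  (4) 'm' (letter)
  (5) 'e' (letter)
  (6) 'r' (letter)
Units from scan: 6
Sound units = 6 units


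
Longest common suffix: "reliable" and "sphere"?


Word 1: "reliable"
Word 2: "sphere"
Comparing from end:
  Pos -1: 'e' == 'e'
  Pos -2: 'l' != 'r' (stop)
LCS = "e" (length 1)


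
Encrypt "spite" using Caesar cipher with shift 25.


Word: "spite"
Shift: 25
Each letter → (letter + shift) mod 26:
  's' (18) + 25 = 17 → 'r'
  'p' (15) + 25 = 14 → 'o'
  'i' (8) + 25 = 7 → 'h'
  't' (19) + 25 = 18 → 's'
  'e' (4) + 25 = 3 → 'd'
Result = "rohsd"


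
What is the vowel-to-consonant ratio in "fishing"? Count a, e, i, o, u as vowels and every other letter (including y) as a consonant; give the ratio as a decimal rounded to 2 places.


Word: "fishing"
Vowels (a,e,i,o,u): 2
Consonants: 5
Ratio = 2/5
= 0.40


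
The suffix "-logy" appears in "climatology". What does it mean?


Suffix: -logy
Example: climatology = climate + -logy, with a spelling change
Meaning = study of


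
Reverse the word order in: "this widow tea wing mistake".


Original: "this widow tea wing mistake"
Words (1..n): this | widow | tea | wing | mistake
Reversed (n..1): mistake | wing | tea | widow | this
Result = "mistake wing tea widow this"


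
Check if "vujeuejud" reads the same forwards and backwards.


Word: "vujeuejud"
Reversed: "dujeuejuv"
Forward == Backward? vujeuejud != dujeuejuv
Palindrome = No


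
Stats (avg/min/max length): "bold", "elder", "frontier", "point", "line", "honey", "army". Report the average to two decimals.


Lengths: "bold"=4, "elder"=5, "frontier"=8, "point"=5, "line"=4, "honey"=5, "army"=4
Sum = 35, Count = 7
Average = 35/7 = 5.00
= avg=5.00, min=4, max=8


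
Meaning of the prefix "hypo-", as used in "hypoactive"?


Prefix: hypo-
Example: hypoactive (hypo- + active)
Meaning = under / below normal


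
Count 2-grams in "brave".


Word: "brave" (length 5)
Number of 2-grams = length - 2 + 1 = 5 - 2 + 1
= 4


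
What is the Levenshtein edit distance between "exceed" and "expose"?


Word 1: "exceed" (length 6)
Word 2: "expose" (length 6)
One optimal edit sequence (insert/delete/substitute each cost 1):
  1. keep 'e'
  2. keep 'x'
  3. substitute 'c' -> 'p'  (+1)
  4. substitute 'e' -> 'o'  (+1)
  5. substitute 'e' -> 's'  (+1)
  6. substitute 'd' -> 'e'  (+1)
Total edit operations: 4
Edit distance = 4


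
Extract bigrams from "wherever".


Word: "wherever" (length 8)
Number of bigrams = 8 - 2 + 1 = 7
  Position 0: "wh"
  Position 1: "he"
  Position 2: "er"
  Position 3: "re"
  Position 4: "ev"
  Position 5: "ve"
  Position 6: "er"
Bigrams = "wh", "he", "er", "re", "ev", "ve", "er"


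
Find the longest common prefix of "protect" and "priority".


Word 1: "protect"
Word 2: "priority"
Comparing from start:
  Pos 0: 'p' == 'p'
  Pos 1: 'r' == 'r'
  Pos 2: 'o' != 'i' (stop)
LCP = "pr" (length 2)


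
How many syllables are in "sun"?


Word: "sun"
Syllable breakdown: sun
Counting: 1 part
= 1 syllable


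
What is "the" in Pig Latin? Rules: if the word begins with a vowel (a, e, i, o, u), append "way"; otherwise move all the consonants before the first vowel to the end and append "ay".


Word: "the"
Starts with consonant(s) → move to end, add 'ay'
Consonant cluster: "th"
Pig Latin = "ethay"


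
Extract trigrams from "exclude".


Word: "exclude" (length 7)
Number of trigrams = 7 - 3 + 1 = 5
  Position 0: "exc"
  Position 1: "xcl"
  Position 2: "clu"
  Position 3: "lud"
  Position 4: "ude"
Trigrams = "exc", "xcl", "clu", "lud", "ude"


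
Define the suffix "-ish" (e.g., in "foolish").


Suffix: -ish
Example: foolish = fool + -ish
Meaning = somewhat / having the qualities of


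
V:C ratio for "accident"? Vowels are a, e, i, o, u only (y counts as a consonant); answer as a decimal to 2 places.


Word: "accident"
Vowels (a,e,i,o,u): 3
Consonants: 5
Ratio = 3/5
= 0.60


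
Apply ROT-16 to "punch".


Word: "punch"
Shift: 16
Each letter → (letter + shift) mod 26:
  'p' (15) + 16 = 5 → 'f'
  'u' (20) + 16 = 10 → 'k'
  'n' (13) + 16 = 3 → 'd'
  'c' (2) + 16 = 18 → 's'
  'h' (7) + 16 = 23 → 'x'
Result = "fkdsx"


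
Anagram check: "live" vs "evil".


Word 1: "live" → sorted: eilv
Word 2: "evil" → sorted: eilv
Same letters? eilv == eilv
Anagram = Yes


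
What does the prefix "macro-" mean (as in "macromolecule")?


Prefix: macro-
As in: macromolecule -> macro- + molecule
Meaning = large


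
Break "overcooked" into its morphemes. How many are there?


Word: "overcooked"
Morphemes: over- / cook / -ed
Each morpheme carries meaning
= 3 morphemes


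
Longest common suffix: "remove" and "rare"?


Word 1: "remove"
Word 2: "rare"
Comparing from end:
  Pos -1: 'e' == 'e'
  Pos -2: 'v' != 'r' (stop)
LCS = "e" (length 1)


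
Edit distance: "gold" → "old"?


Word 1: "gold" (length 4)
Word 2: "old" (length 3)
One optimal edit sequence (insert/delete/substitute each cost 1):
  1. delete 'g'  (+1)
  2. keep 'o'
  3. keep 'l'
  4. keep 'd'
Total edit operations: 1
Edit distance = 1


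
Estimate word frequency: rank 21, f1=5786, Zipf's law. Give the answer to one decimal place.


Zipf's law: f(r) = f(1) / r
f(1) = 5786
f(21) = 5786 / 21
= 275.5 occurrences


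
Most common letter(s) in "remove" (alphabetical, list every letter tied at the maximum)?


Word: "remove"
Letter counts:
  'e': 2
  'm': 1
  'o': 1
  'r': 1
  'v': 1
Maximum count = 2
Most frequent = 'e' (2 times each)


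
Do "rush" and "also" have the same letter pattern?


Pattern of "rush": [0, 1, 2, 3]
Pattern of "also": [0, 1, 2, 3]
Patterns match
Same pattern = Yes


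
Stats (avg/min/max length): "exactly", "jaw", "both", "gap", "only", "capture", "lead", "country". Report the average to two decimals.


Lengths: "exactly"=7, "jaw"=3, "both"=4, "gap"=3, "only"=4, "capture"=7, "lead"=4, "country"=7
Sum = 39, Count = 8
Average = 39/8 = 4.88
= avg=4.88, min=3, max=7


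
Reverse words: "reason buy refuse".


Original: "reason buy refuse"
Words (1..n): reason | buy | refuse
Reversed (n..1): refuse | buy | reason
Result = "refuse buy reason"


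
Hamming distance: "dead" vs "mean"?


Comparing character by character (same length = 4):
  Pos 0: 'd' vs 'm' !=
  Pos 1: 'e' vs 'e' =
  Pos 2: 'a' vs 'a' =
  Pos 3: 'd' vs 'n' !=
Hamming distance = 2


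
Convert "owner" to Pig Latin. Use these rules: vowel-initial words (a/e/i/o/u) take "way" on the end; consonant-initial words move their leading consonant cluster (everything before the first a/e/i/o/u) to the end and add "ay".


Word: "owner"
Starts with vowel → add 'way'
Pig Latin = "ownerway"


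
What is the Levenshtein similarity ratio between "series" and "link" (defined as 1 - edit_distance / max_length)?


Word 1: "series" (length 6)
Word 2: "link" (length 4)
One optimal edit sequence:
  1. delete 's'  (+1)
  2. delete 'e'  (+1)
  3. substitute 'r' -> 'l'  (+1)
  4. keep 'i'
  5. substitute 'e' -> 'n'  (+1)
  6. substitute 's' -> 'k'  (+1)
Edit distance = 5
Max length = max(6, 4) = 6
Similarity = 1 - 5/6
= 0.1667


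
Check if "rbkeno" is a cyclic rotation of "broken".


Word: "broken", Candidate: "rbkeno"
Method: check if candidate is substring of word+word
"brokenbroken" contains "rbkeno"? No
Is rotation = No


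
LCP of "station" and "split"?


Word 1: "station"
Word 2: "split"
Comparing from start:
  Pos 0: 's' == 's'
  Pos 1: 't' != 'p' (stop)
LCP = "s" (length 1)


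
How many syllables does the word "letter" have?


Word: "letter"
Syllable breakdown: let / ter
Counting: 2 parts
= 2 syllables


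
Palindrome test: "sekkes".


Word: "sekkes"
Reversed: "sekkes"
Forward == Backward? sekkes == sekkes
Palindrome = Yes


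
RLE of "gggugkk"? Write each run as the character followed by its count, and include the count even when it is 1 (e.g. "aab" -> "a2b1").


String: "gggugkk"
Scanning for consecutive runs:
  'g' x 3
  'u' x 1
  'g' x 1
  'k' x 2
RLE = "g3u1g1k2"


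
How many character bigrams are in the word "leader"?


Word: "leader" (length 6)
Number of 2-grams = length - 2 + 1 = 6 - 2 + 1
= 5


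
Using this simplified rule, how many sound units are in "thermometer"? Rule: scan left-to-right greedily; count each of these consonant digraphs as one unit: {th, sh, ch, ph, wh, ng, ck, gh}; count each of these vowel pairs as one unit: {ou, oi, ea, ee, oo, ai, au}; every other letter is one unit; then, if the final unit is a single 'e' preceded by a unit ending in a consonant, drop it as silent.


Word: "thermometer" (11 letters)
Left-to-right scan:
  1. 'th' (digraph)
  2. 'e' (letter)
  3. 'r' (letter)
  4. 'm' (letter)
  5. 'o' (letter)
  6. 'm' (letter)
  7. 'e' (letter)
  8. 't' (letter)
  9. 'e' (letter)
  10. 'r' (letter)
Units from scan: 10
Sound units = 10 units


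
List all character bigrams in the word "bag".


Word: "bag" (length 3)
Number of bigrams = 3 - 2 + 1 = 2
  Position 0: "ba"
  Position 1: "ag"
Bigrams = "ba", "ag"


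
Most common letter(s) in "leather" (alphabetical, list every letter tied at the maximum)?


Word: "leather"
Letter counts:
  'a': 1
  'e': 2
  'h': 1
  'l': 1
  'r': 1
  't': 1
Maximum count = 2
Most frequent = 'e' (2 times each)


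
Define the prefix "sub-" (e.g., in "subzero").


Prefix: sub-
As in: subzero -> sub- + zero
Meaning = under / below


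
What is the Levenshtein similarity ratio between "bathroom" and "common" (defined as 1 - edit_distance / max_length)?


Word 1: "bathroom" (length 8)
Word 2: "common" (length 6)
One optimal edit sequence:
  1. delete 'b'  (+1)
  2. delete 'a'  (+1)
  3. substitute 't' -> 'c'  (+1)
  4. substitute 'h' -> 'o'  (+1)
  5. substitute 'r' -> 'm'  (+1)
  6. substitute 'o' -> 'm'  (+1)
  7. keep 'o'
  8. substitute 'm' -> 'n'  (+1)
Edit distance = 7
Max length = max(8, 6) = 8
Similarity = 1 - 7/8
= 0.1250


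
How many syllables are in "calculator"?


Word: "calculator"
Syllable breakdown: cal / cu / la / tor
Counting: 4 parts
= 4 syllables


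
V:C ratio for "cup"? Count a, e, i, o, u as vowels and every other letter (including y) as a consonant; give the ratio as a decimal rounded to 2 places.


Word: "cup"
Vowels (a,e,i,o,u): 1
Consonants: 2
Ratio = 1/2
= 0.50


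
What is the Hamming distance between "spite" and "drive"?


Comparing character by character (same length = 5):
  Pos 0: 's' vs 'd' !=
  Pos 1: 'p' vs 'r' !=
  Pos 2: 'i' vs 'i' =
  Pos 3: 't' vs 'v' !=
  Pos 4: 'e' vs 'e' =
Hamming distance = 3


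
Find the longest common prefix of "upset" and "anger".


Word 1: "upset"
Word 2: "anger"
Comparing from start:
  Pos 0: 'u' != 'a' (stop)
LCP = "" (length 0)


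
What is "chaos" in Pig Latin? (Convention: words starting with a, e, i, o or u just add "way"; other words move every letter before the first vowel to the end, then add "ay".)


Word: "chaos"
Starts with consonant(s) → move to end, add 'ay'
Consonant cluster: "ch"
Pig Latin = "aoschay"


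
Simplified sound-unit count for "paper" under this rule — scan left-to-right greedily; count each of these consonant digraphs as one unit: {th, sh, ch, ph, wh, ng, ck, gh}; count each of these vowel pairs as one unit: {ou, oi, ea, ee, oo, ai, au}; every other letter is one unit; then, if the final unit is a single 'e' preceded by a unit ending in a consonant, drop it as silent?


Word: "paper" (5 letters)
Left-to-right scan:
  [1] 'p' (letter)
  [2] 'a' (letter)
  [3] 'p' (letter)
  [4] 'e' (letter)
  [5] 'r' (letter)
Units from scan: 5
Sound units = 5 units


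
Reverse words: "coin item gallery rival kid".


Original: "coin item gallery rival kid"
Words (1..n): coin | item | gallery | rival | kid
Reversed (n..1): kid | rival | gallery | item | coin
Result = "kid rival gallery item coin"


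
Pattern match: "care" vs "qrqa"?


Pattern of "care": [0, 1, 2, 3]
Pattern of "qrqa": [0, 1, 0, 2]
Patterns do not match
Same pattern = No


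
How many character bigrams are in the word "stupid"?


Word: "stupid" (length 6)
Number of 2-grams = length - 2 + 1 = 6 - 2 + 1
= 5


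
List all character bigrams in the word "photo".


Word: "photo" (length 5)
Number of bigrams = 5 - 2 + 1 = 4
  Position 0: "ph"
  Position 1: "ho"
  Position 2: "ot"
  Position 3: "to"
Bigrams = "ph", "ho", "ot", "to"


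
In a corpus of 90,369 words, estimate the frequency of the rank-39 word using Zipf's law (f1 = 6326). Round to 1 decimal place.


Zipf's law: f(r) = f(1) / r
f(1) = 6326
f(39) = 6326 / 39
= 162.2 occurrences


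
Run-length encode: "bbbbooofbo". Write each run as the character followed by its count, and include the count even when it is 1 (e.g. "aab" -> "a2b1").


String: "bbbbooofbo"
Scanning for consecutive runs:
  'b' x 4
  'o' x 3
  'f' x 1
  'b' x 1
  'o' x 1
RLE = "b4o3f1b1o1"


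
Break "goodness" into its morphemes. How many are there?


Word: "goodness"
Morphemes: good / -ness
Each morpheme carries meaning
= 2 morphemes


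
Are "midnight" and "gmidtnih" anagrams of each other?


Word 1: "midnight" → sorted: dghiimnt
Word 2: "gmidtnih" → sorted: dghiimnt
Same letters? dghiimnt == dghiimnt
Anagram = Yes


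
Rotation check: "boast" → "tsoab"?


Word: "boast", Candidate: "tsoab"
Method: check if candidate is substring of word+word
"boastboast" contains "tsoab"? No
Is rotation = No


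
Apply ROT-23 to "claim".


Word: "claim"
Shift: 23
Each letter → (letter + shift) mod 26:
  'c' (2) + 23 = 25 → 'z'
  'l' (11) + 23 = 8 → 'i'
  'a' (0) + 23 = 23 → 'x'
  'i' (8) + 23 = 5 → 'f'
  'm' (12) + 23 = 9 → 'j'
Result = "zixfj"


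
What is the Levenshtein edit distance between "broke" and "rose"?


Word 1: "broke" (length 5)
Word 2: "rose" (length 4)
One optimal edit sequence (insert/delete/substitute each cost 1):
  1. delete 'b'  (+1)
  2. keep 'r'
  3. keep 'o'
  4. substitute 'k' -> 's'  (+1)
  5. keep 'e'
Total edit operations: 2
Edit distance = 2


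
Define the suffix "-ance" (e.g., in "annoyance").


Suffix: -ance
As in: annoyance -> annoy + -ance
Meaning = state of


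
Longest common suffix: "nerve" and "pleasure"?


Word 1: "nerve"
Word 2: "pleasure"
Comparing from end:
  Pos -1: 'e' == 'e'
  Pos -2: 'v' != 'r' (stop)
LCS = "e" (length 1)


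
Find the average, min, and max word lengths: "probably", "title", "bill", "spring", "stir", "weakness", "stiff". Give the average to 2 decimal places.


Lengths: "probably"=8, "title"=5, "bill"=4, "spring"=6, "stir"=4, "weakness"=8, "stiff"=5
Sum = 40, Count = 7
Average = 40/7 = 5.71
= avg=5.71, min=4, max=8


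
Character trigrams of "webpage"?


Word: "webpage" (length 7)
Number of trigrams = 7 - 3 + 1 = 5
  Position 0: "web"
  Position 1: "ebp"
  Position 2: "bpa"
  Position 3: "pag"
  Position 4: "age"
Trigrams = "web", "ebp", "bpa", "pag", "age"


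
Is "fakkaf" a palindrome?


Word: "fakkaf"
Reversed: "fakkaf"
Forward == Backward? fakkaf == fakkaf
Palindrome = Yes


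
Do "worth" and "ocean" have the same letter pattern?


Pattern of "worth": [0, 1, 2, 3, 4]
Pattern of "ocean": [0, 1, 2, 3, 4]
Patterns match
Same pattern = Yes


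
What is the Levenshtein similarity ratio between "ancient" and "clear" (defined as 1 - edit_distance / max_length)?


Word 1: "ancient" (length 7)
Word 2: "clear" (length 5)
One optimal edit sequence:
  1. delete 'a'  (+1)
  2. delete 'n'  (+1)
  3. keep 'c'
  4. substitute 'i' -> 'l'  (+1)
  5. keep 'e'
  6. substitute 'n' -> 'a'  (+1)
  7. substitute 't' -> 'r'  (+1)
Edit distance = 5
Max length = max(7, 5) = 7
Similarity = 1 - 5/7
= 0.2857


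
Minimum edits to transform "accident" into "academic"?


Word 1: "accident" (length 8)
Word 2: "academic" (length 8)
One optimal edit sequence (insert/delete/substitute each cost 1):
  1. keep 'a'
  2. delete 'c'  (+1)
  3. keep 'c'
  4. substitute 'i' -> 'a'  (+1)
  5. keep 'd'
  6. keep 'e'
  7. insert 'm'  (+1)
  8. substitute 'n' -> 'i'  (+1)
  9. substitute 't' -> 'c'  (+1)
Total edit operations: 5
Edit distance = 5


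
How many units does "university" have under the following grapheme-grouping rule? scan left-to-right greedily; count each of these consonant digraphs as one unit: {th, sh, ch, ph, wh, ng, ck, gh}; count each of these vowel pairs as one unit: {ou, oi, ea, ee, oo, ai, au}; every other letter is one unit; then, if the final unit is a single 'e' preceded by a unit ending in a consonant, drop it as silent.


Word: "university" (10 letters)
Left-to-right scan:
  1. 'u' (letter)
  2. 'n' (letter)
  3. 'i' (letter)
  4. 'v' (letter)
  5. 'e' (letter)
  6. 'r' (letter)
  7. 's' (letter)
  8. 'i' (letter)
  9. 't' (letter)
  10. 'y' (letter)
Units from scan: 10
Sound units = 10 units


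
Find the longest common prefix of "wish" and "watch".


Word 1: "wish"
Word 2: "watch"
Comparing from start:
  Pos 0: 'w' == 'w'
  Pos 1: 'i' != 'a' (stop)
LCP = "w" (length 1)


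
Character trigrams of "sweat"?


Word: "sweat" (length 5)
Number of trigrams = 5 - 3 + 1 = 3
  Position 0: "swe"
  Position 1: "wea"
  Position 2: "eat"
Trigrams = "swe", "wea", "eat"


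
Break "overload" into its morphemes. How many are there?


Word: "overload"
Morphemes: over- / load
Each morpheme carries meaning
= 2 morphemes


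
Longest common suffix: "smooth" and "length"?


Word 1: "smooth"
Word 2: "length"
Comparing from end:
  Pos -1: 'h' == 'h'
  Pos -2: 't' == 't'
  Pos -3: 'o' != 'g' (stop)
LCS = "th" (length 2)


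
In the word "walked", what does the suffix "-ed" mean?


Suffix: -ed
Example: walked = walk + -ed
Meaning = past tense


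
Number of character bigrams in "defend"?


Word: "defend" (length 6)
Number of 2-grams = length - 2 + 1 = 6 - 2 + 1
= 5


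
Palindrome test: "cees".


Word: "cees"
Reversed: "seec"
Forward == Backward? cees != seec
Palindrome = No


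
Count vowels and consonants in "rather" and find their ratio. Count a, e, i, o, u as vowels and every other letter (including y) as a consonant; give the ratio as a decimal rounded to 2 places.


Word: "rather"
Vowels (a,e,i,o,u): 2
Consonants: 4
Ratio = 2/4
= 0.50


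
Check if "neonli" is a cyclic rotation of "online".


Word: "online", Candidate: "neonli"
Method: check if candidate is substring of word+word
"onlineonline" contains "neonli"? Yes
Is rotation = Yes


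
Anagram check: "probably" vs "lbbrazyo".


Word 1: "probably" → sorted: abblopry
Word 2: "lbbrazyo" → sorted: abbloryz
Same letters? abblopry != abbloryz
Anagram = No


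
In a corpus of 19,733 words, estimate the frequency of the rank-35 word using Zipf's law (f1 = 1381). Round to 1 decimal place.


Zipf's law: f(r) = f(1) / r
f(1) = 1381
f(35) = 1381 / 35
= 39.5 occurrences


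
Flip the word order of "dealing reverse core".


Original: "dealing reverse core"
Words (1..n): dealing | reverse | core
Reversed (n..1): core | reverse | dealing
Result = "core reverse dealing"


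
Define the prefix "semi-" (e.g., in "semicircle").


Prefix: semi-
Example: semicircle (semi- + circle)
Meaning = half


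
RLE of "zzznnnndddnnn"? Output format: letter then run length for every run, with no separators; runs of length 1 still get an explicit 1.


String: "zzznnnndddnnn"
Scanning for consecutive runs:
  'z' x 3
  'n' x 4
  'd' x 3
  'n' x 3
RLE = "z3n4d3n3"


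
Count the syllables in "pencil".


Word: "pencil"
Syllable breakdown: pen-cil
Counting: 2 parts
= 2 syllables


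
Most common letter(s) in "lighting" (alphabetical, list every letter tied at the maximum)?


Word: "lighting"
Letter counts:
  'g': 2
  'h': 1
  'i': 2
  'l': 1
  'n': 1
  't': 1
Maximum count = 2
Most frequent = 'g', 'i' (2 times each)


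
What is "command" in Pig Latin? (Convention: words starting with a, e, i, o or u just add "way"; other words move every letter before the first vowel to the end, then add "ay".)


Word: "command"
Starts with consonant(s) → move to end, add 'ay'
Consonant cluster: "c"
Pig Latin = "ommandcay"


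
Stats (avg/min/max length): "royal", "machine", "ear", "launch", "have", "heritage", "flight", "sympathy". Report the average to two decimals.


Lengths: "royal"=5, "machine"=7, "ear"=3, "launch"=6, "have"=4, "heritage"=8, "flight"=6, "sympathy"=8
Sum = 47, Count = 8
Average = 47/8 = 5.88
= avg=5.88, min=3, max=8


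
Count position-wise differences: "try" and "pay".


Comparing character by character (same length = 3):
  Pos 0: 't' vs 'p' !=
  Pos 1: 'r' vs 'a' !=
  Pos 2: 'y' vs 'y' =
Hamming distance = 2


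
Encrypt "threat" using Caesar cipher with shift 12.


Word: "threat"
Shift: 12
Each letter → (letter + shift) mod 26:
  't' (19) + 12 = 5 → 'f'
  'h' (7) + 12 = 19 → 't'
  'r' (17) + 12 = 3 → 'd'
  'e' (4) + 12 = 16 → 'q'
  'a' (0) + 12 = 12 → 'm'
  't' (19) + 12 = 5 → 'f'
Result = "ftdqmf"


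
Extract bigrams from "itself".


Word: "itself" (length 6)
Number of bigrams = 6 - 2 + 1 = 5
  Position 0: "it"
  Position 1: "ts"
  Position 2: "se"
  Position 3: "el"
  Position 4: "lf"
Bigrams = "it", "ts", "se", "el", "lf"


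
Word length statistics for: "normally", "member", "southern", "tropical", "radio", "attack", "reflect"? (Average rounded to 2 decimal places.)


Lengths: "normally"=8, "member"=6, "southern"=8, "tropical"=8, "radio"=5, "attack"=6, "reflect"=7
Sum = 48, Count = 7
Average = 48/7 = 6.86
= avg=6.86, min=5, max=8


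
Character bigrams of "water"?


Word: "water" (length 5)
Number of bigrams = 5 - 2 + 1 = 4
  Position 0: "wa"
  Position 1: "at"
  Position 2: "te"
  Position 3: "er"
Bigrams = "wa", "at", "te", "er"


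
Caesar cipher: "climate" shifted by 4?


Word: "climate"
Shift: 4
Each letter → (letter + shift) mod 26:
  'c' (2) + 4 = 6 → 'g'
  'l' (11) + 4 = 15 → 'p'
  'i' (8) + 4 = 12 → 'm'
  'm' (12) + 4 = 16 → 'q'
  'a' (0) + 4 = 4 → 'e'
  't' (19) + 4 = 23 → 'x'
  'e' (4) + 4 = 8 → 'i'
Result = "gpmqexi"


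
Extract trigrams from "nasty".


Word: "nasty" (length 5)
Number of trigrams = 5 - 3 + 1 = 3
  Position 0: "nas"
  Position 1: "ast"
  Position 2: "sty"
Trigrams = "nas", "ast", "sty"


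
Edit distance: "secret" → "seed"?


Word 1: "secret" (length 6)
Word 2: "seed" (length 4)
One optimal edit sequence (insert/delete/substitute each cost 1):
  1. keep 's'
  2. keep 'e'
  3. delete 'c'  (+1)
  4. delete 'r'  (+1)
  5. keep 'e'
  6. substitute 't' -> 'd'  (+1)
Total edit operations: 3
Edit distance = 3


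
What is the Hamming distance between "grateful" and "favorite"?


Comparing character by character (same length = 8):
  Pos 0: 'g' vs 'f' !=
  Pos 1: 'r' vs 'a' !=
  Pos 2: 'a' vs 'v' !=
  Pos 3: 't' vs 'o' !=
  Pos 4: 'e' vs 'r' !=
  Pos 5: 'f' vs 'i' !=
  Pos 6: 'u' vs 't' !=
  Pos 7: 'l' vs 'e' !=
Hamming distance = 8


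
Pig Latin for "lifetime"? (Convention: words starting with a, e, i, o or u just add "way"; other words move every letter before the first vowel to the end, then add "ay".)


Word: "lifetime"
Starts with consonant(s) → move to end, add 'ay'
Consonant cluster: "l"
Pig Latin = "ifetimelay"


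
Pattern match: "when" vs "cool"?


Pattern of "when": [0, 1, 2, 3]
Pattern of "cool": [0, 1, 1, 2]
Patterns do not match
Same pattern = No


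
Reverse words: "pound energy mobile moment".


Original: "pound energy mobile moment"
Words (1..n): pound | energy | mobile | moment
Reversed (n..1): moment | mobile | energy | pound
Result = "moment mobile energy pound"


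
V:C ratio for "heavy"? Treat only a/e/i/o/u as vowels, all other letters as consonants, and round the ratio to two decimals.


Word: "heavy"
Vowels (a,e,i,o,u): 2
Consonants: 3
Ratio = 2/3
= 0.67


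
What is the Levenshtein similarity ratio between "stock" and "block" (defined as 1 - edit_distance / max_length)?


Word 1: "stock" (length 5)
Word 2: "block" (length 5)
One optimal edit sequence:
  1. substitute 's' -> 'b'  (+1)
  2. substitute 't' -> 'l'  (+1)
  3. keep 'o'
  4. keep 'c'
  5. keep 'k'
Edit distance = 2
Max length = max(5, 5) = 5
Similarity = 1 - 2/5
= 0.6000


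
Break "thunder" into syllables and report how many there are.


Word: "thunder"
Syllable breakdown: thun · der
Counting: 2 parts
= 2 syllables


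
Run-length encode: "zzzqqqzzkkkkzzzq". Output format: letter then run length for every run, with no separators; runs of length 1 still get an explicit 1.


String: "zzzqqqzzkkkkzzzq"
Scanning for consecutive runs:
  'z' x 3
  'q' x 3
  'z' x 2
  'k' x 4
  'z' x 3
  'q' x 1
RLE = "z3q3z2k4z3q1"


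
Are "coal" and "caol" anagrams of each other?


Word 1: "coal" → sorted: aclo
Word 2: "caol" → sorted: aclo
Same letters? aclo == aclo
Anagram = Yes


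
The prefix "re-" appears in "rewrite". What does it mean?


Prefix: re-
Example: rewrite = re- + write
Meaning = again


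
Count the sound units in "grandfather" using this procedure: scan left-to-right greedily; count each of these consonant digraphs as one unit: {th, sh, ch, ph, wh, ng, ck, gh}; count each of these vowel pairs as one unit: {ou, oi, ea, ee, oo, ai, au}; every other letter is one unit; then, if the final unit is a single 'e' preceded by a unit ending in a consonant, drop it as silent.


Word: "grandfather" (11 letters)
Left-to-right scan:
  [1] 'g' (letter)
  [2] 'r' (letter)
  [3] 'a' (letter)
  [4] 'n' (letter)
  [5] 'd' (letter)
  [6] 'f' (letter)
  [7] 'a' (letter)
  [8] 'th' (digraph)
  [9] 'e' (letter)
  [10] 'r' (letter)
Units from scan: 10
Sound units = 10 units


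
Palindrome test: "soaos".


Word: "soaos"
Reversed: "soaos"
Forward == Backward? soaos == soaos
Palindrome = Yes


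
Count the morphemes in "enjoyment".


Word: "enjoyment"
Morphemes: en- / joy / -ment
Each morpheme carries meaning
= 3 morphemes


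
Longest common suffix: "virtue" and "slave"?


Word 1: "virtue"
Word 2: "slave"
Comparing from end:
  Pos -1: 'e' == 'e'
  Pos -2: 'u' != 'v' (stop)
LCS = "e" (length 1)


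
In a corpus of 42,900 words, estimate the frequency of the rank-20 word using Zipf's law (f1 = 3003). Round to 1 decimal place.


Zipf's law: f(r) = f(1) / r
f(1) = 3003
f(20) = 3003 / 20
= 150.2 occurrences


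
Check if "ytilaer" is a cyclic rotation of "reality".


Word: "reality", Candidate: "ytilaer"
Method: check if candidate is substring of word+word
"realityreality" contains "ytilaer"? No
Is rotation = No


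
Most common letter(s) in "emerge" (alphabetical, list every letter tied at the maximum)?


Word: "emerge"
Letter counts:
  'e': 3
  'g': 1
  'm': 1
  'r': 1
Maximum count = 3
Most frequent = 'e' (3 times each)


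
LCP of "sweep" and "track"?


Word 1: "sweep"
Word 2: "track"
Comparing from start:
  Pos 0: 's' != 't' (stop)
LCP = "" (length 0)


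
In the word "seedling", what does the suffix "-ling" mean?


Suffix: -ling
Example: seedling = seed + -ling
Meaning = small / young


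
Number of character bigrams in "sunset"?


Word: "sunset" (length 6)
Number of 2-grams = length - 2 + 1 = 6 - 2 + 1
= 5


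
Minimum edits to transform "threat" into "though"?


Word 1: "threat" (length 6)
Word 2: "though" (length 6)
One optimal edit sequence (insert/delete/substitute each cost 1):
  1. keep 't'
  2. keep 'h'
  3. substitute 'r' -> 'o'  (+1)
  4. substitute 'e' -> 'u'  (+1)
  5. substitute 'a' -> 'g'  (+1)
  6. substitute 't' -> 'h'  (+1)
Total edit operations: 4
Edit distance = 4


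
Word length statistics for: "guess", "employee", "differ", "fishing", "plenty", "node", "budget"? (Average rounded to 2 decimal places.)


Lengths: "guess"=5, "employee"=8, "differ"=6, "fishing"=7, "plenty"=6, "node"=4, "budget"=6
Sum = 42, Count = 7
Average = 42/7 = 6.00
= avg=6.00, min=4, max=8


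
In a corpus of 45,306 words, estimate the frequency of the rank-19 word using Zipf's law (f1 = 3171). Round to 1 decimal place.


Zipf's law: f(r) = f(1) / r
f(1) = 3171
f(19) = 3171 / 19
= 166.9 occurrences


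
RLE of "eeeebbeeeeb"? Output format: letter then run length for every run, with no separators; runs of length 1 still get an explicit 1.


String: "eeeebbeeeeb"
Scanning for consecutive runs:
  'e' x 4
  'b' x 2
  'e' x 4
  'b' x 1
RLE = "e4b2e4b1"


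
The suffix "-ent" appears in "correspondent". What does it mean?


Suffix: -ent
Example: correspondent (correspond + -ent)
Meaning = one who / that which


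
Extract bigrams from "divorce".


Word: "divorce" (length 7)
Number of bigrams = 7 - 2 + 1 = 6
  Position 0: "di"
  Position 1: "iv"
  Position 2: "vo"
  Position 3: "or"
  Position 4: "rc"
  Position 5: "ce"
Bigrams = "di", "iv", "vo", "or", "rc", "ce"


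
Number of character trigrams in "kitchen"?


Word: "kitchen" (length 7)
Number of 3-grams = length - 3 + 1 = 7 - 3 + 1
= 5


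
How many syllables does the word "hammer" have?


Word: "hammer"
Syllable breakdown: ham · mer
Counting: 2 parts
= 2 syllables


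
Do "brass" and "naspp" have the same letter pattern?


Pattern of "brass": [0, 1, 2, 3, 3]
Pattern of "naspp": [0, 1, 2, 3, 3]
Patterns match
Same pattern = Yes


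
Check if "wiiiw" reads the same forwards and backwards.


Word: "wiiiw"
Reversed: "wiiiw"
Forward == Backward? wiiiw == wiiiw
Palindrome = Yes


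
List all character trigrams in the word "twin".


Word: "twin" (length 4)
Number of trigrams = 4 - 3 + 1 = 2
  Position 0: "twi"
  Position 1: "win"
Trigrams = "twi", "win"


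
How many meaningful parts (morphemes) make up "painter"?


Word: "painter"
Morphemes: paint | -er
Each morpheme carries meaning
= 2 morphemes


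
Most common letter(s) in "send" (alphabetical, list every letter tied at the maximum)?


Word: "send"
Letter counts:
  'd': 1
  'e': 1
  'n': 1
  's': 1
Maximum count = 1
Most frequent = 'd', 'e', 'n', 's' (1 time each)


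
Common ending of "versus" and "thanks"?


Word 1: "versus"
Word 2: "thanks"
Comparing from end:
  Pos -1: 's' == 's'
  Pos -2: 'u' != 'k' (stop)
LCS = "s" (length 1)


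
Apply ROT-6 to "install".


Word: "install"
Shift: 6
Each letter → (letter + shift) mod 26:
  'i' (8) + 6 = 14 → 'o'
  'n' (13) + 6 = 19 → 't'
  's' (18) + 6 = 24 → 'y'
  't' (19) + 6 = 25 → 'z'
  'a' (0) + 6 = 6 → 'g'
  'l' (11) + 6 = 17 → 'r'
  'l' (11) + 6 = 17 → 'r'
Result = "otyzgrr"
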